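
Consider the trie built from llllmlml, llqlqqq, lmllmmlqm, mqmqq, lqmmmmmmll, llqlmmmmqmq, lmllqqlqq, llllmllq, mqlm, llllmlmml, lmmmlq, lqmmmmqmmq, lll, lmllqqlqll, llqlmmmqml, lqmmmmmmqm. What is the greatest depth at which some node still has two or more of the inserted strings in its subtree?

8

The deepest shared node is where two words last agree before diverging.
e.g. "lmllqqlqll" and "lmllqqlqq" share the prefix "lmllqqlq" of length 8; no pair shares a longer one.
Longest shared-prefix length: 8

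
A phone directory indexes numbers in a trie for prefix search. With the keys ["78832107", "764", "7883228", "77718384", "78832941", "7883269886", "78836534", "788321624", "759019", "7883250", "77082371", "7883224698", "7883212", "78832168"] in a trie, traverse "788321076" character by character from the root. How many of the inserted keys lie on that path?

1

Check each prefix of "788321076" against the stored set — each match is an end-marker on the path.
Prefixes of the query that are stored words: "78832107"
Count: 1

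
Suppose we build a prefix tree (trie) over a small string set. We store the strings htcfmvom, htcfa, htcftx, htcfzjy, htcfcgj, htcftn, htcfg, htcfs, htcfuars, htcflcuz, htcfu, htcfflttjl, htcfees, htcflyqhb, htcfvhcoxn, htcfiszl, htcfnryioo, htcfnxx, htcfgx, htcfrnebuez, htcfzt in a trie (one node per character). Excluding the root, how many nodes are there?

Count nodes per top-level branch (shared prefixes stored once):
  'h'-branch (htcfa, htcfcgj, htcfees, htcfflttjl, htcfg, htcfgx, htcfiszl, htcflcuz, htcflyqhb, htcfmvom, htcfnryioo, htcfnxx, htcfrnebuez, htcfs, htcftn, htcftx, htcfu, htcfuars, htcfvhcoxn, htcfzjy, htcfzt): 68 nodes
Sum: 68

68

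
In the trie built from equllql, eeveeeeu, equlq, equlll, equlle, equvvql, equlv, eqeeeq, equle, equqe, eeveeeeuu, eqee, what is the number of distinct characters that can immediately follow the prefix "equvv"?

Walk "equvv" from the root, arriving at one node.
Characters that immediately follow "equvv" among the stored strings: {q}.
That node has 1 child edge.

1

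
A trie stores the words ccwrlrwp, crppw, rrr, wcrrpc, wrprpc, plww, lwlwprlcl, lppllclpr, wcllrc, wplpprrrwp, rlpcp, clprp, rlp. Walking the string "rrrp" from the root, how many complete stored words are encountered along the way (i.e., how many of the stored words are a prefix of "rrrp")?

1

Traverse "rrrp" character by character; count nodes along the way that are marked as word ends.
Prefixes of the query that are stored words: "rrr"
Count: 1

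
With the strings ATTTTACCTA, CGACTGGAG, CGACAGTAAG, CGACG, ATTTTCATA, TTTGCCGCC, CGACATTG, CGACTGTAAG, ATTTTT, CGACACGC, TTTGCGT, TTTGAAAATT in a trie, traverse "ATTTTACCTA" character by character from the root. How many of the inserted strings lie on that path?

Check each prefix of "ATTTTACCTA" against the stored set — each match is an end-marker on the path.
Prefixes of the query that are stored words: "ATTTTACCTA"
Count: 1

1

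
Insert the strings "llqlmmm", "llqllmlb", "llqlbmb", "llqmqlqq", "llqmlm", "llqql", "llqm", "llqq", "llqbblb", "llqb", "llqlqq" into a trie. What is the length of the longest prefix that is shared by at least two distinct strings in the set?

4

Look for the deepest trie node that still has at least two words in its subtree.
e.g. "llqb" and "llqbblb" share the prefix "llqb" of length 4; no pair shares a longer one.
Longest shared-prefix length: 4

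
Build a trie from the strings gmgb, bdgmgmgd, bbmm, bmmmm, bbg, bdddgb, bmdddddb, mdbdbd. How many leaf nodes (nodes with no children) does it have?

A leaf is a node with no children — equivalently, the end of a word that is not a proper prefix of any other stored word.
Those words: "bbg", "bbmm", "bdddgb", "bdgmgmgd", "bmdddddb", "bmmmm", "gmgb", "mdbdbd"
Leaf count: 8

8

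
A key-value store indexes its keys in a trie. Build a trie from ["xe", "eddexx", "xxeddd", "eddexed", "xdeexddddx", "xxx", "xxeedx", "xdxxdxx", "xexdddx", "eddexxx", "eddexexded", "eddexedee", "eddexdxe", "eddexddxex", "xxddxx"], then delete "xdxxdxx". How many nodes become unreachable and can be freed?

Walk "xdxxdxx" from the leaf back toward the root, removing each node that no remaining word uses.
The suffix "xxdxx" (5 nodes) is used only by "xdxxdxx"; the node for "xd" still has the child "e", so pruning stops there.
Nodes removed: 5

5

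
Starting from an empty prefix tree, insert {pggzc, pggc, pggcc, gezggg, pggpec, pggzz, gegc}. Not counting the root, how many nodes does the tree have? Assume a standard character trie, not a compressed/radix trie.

Count nodes per top-level branch (shared prefixes stored once):
  'g'-branch (gegc, gezggg): 8 nodes
  'p'-branch (pggc, pggcc, pggpec, pggzc, pggzz): 11 nodes
Sum: 19

19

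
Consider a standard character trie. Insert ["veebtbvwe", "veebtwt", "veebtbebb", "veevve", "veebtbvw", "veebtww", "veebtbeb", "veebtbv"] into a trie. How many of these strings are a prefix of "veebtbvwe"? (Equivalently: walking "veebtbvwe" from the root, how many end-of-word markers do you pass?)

3

Walk "veebtbvwe" from the root; an end-of-word marker is hit whenever a stored word is a prefix of "veebtbvwe".
Prefixes of the query that are stored words: "veebtbv", "veebtbvw", "veebtbvwe"
Count: 3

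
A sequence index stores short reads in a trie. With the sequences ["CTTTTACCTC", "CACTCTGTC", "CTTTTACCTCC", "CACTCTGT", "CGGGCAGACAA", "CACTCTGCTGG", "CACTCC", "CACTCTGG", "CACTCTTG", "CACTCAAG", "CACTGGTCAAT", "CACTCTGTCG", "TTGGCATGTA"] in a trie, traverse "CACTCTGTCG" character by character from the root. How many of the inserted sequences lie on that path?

Walk "CACTCTGTCG" from the root; an end-of-word marker is hit whenever a stored word is a prefix of "CACTCTGTCG".
Prefixes of the query that are stored words: "CACTCTGT", "CACTCTGTC", "CACTCTGTCG"
Count: 3

3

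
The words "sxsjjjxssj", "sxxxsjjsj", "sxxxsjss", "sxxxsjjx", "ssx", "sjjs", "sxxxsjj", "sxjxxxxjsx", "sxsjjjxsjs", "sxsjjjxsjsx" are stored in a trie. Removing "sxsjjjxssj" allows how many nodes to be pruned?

2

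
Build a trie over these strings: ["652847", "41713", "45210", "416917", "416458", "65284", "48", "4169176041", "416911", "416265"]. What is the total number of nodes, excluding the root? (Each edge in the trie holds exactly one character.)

Trie structure (* marks end of a word):
(root)
├─ 4
│  ├─ 1
│  │  ├─ 6
│  │  │  ├─ 2
│  │  │  │  └─ 6
│  │  │  │     └─ 5 *
│  │  │  ├─ 4
│  │  │  │  └─ 5
│  │  │  │     └─ 8 *
│  │  │  └─ 9
│  │  │     └─ 1
│  │  │        ├─ 1 *
│  │  │        └─ 7 *
│  │  │           └─ 6
│  │  │              └─ 0
│  │  │                 └─ 4
│  │  │                    └─ 1 *
│  │  └─ 7
│  │     └─ 1
│  │        └─ 3 *
│  ├─ 5
│  │  └─ 2
│  │     └─ 1
│  │        └─ 0 *
│  └─ 8 *
└─ 6
   └─ 5
      └─ 2
         └─ 8
            └─ 4 *
               └─ 7 *
Counting every labelled node above: 31.

31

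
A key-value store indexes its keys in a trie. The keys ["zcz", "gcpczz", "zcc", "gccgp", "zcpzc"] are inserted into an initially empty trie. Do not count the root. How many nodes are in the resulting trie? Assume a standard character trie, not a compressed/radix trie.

16

Trie structure (* marks end of a word):
(root)
├─ g
│  └─ c
│     ├─ c
│     │  └─ g
│     │     └─ p *
│     └─ p
│        └─ c
│           └─ z
│              └─ z *
└─ z
   └─ c
      ├─ c *
      ├─ p
      │  └─ z
      │     └─ c *
      └─ z *
Counting every labelled node above: 16.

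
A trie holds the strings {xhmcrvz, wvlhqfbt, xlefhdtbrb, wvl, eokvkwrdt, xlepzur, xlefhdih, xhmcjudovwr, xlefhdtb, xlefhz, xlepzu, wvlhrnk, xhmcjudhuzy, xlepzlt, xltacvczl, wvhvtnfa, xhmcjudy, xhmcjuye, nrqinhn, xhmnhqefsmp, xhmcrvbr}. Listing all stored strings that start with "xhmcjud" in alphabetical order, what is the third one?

xhmcjudy

Words with prefix "xhmcjud", in lexicographic order: "xhmcjudhuzy", "xhmcjudovwr", "xhmcjudy"
The 3rd is xhmcjudy.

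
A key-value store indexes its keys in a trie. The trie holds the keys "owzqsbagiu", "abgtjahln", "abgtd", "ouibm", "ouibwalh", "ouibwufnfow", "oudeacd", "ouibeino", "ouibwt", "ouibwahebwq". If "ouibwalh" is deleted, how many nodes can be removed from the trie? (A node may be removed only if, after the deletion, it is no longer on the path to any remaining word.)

2

After clearing the end-marker at "ouibwalh", prune upward until reaching a node still needed by another word.
The suffix "lh" (2 nodes) is used only by "ouibwalh"; the node for "ouibwa" still has the child "h", so pruning stops there.
Nodes removed: 2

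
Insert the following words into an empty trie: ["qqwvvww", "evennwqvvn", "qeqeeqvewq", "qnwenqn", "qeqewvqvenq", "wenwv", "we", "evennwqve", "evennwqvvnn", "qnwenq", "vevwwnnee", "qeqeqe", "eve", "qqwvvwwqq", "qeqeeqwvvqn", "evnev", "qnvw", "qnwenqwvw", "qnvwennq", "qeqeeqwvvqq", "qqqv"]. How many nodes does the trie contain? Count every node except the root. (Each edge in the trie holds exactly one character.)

79

For each word, the new-node count is its length minus the longest prefix already in the trie:
  "qqwvvww" → 7 new (q, q, w, v, v, w, w)
  "evennwqvvn" → 10 new (e, v, e, n, n, w, q, v, v, n)
  "qeqeeqvewq" → prefix "q" already present; 9 new (e, q, e, e, q, v, e, w, q)
  "qnwenqn" → prefix "q" already present; 6 new (n, w, e, n, q, n)
  "qeqewvqvenq" → prefix "qeqe" already present; 7 new (w, v, q, v, e, n, q)
  "wenwv" → 5 new (w, e, n, w, v)
  "we" → prefix "we" already present; 0 new (none)
  "evennwqve" → prefix "evennwqv" already present; 1 new (e)
  "evennwqvvnn" → prefix "evennwqvvn" already present; 1 new (n)
  "qnwenq" → prefix "qnwenq" already present; 0 new (none)
  "vevwwnnee" → 9 new (v, e, v, w, w, n, n, e, e)
  "qeqeqe" → prefix "qeqe" already present; 2 new (q, e)
  "eve" → prefix "eve" already present; 0 new (none)
  "qqwvvwwqq" → prefix "qqwvvww" already present; 2 new (q, q)
  "qeqeeqwvvqn" → prefix "qeqeeq" already present; 5 new (w, v, v, q, n)
  "evnev" → prefix "ev" already present; 3 new (n, e, v)
  "qnvw" → prefix "qn" already present; 2 new (v, w)
  "qnwenqwvw" → prefix "qnwenq" already present; 3 new (w, v, w)
  "qnvwennq" → prefix "qnvw" already present; 4 new (e, n, n, q)
  "qeqeeqwvvqq" → prefix "qeqeeqwvvq" already present; 1 new (q)
  "qqqv" → prefix "qq" already present; 2 new (q, v)
Total nodes = 7 + 10 + 9 + 6 + 7 + 5 + 0 + 1 + 1 + 0 + 9 + 2 + 0 + 2 + 5 + 3 + 2 + 3 + 4 + 1 + 2 = 79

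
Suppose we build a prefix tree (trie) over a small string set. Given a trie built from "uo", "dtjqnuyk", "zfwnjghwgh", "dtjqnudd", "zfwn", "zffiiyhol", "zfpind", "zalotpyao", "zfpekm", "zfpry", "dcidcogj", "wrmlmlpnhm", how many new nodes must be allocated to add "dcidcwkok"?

4

"dcidc" is already a path in the trie; the remaining "wkok" must be added.
New nodes needed: |"dcidcwkok"| − 5 = 9 − 5 = 4.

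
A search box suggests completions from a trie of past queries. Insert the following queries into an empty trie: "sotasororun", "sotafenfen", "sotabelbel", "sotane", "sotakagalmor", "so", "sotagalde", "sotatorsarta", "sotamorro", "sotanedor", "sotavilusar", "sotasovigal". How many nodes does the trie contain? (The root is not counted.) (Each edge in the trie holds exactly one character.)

66

Insert word by word; a character creates a node only if that edge doesn't already exist:
  "sotasororun" → 11 new (s, o, t, a, s, o, r, o, r, u, n)
  "sotafenfen" → prefix "sota" already present; 6 new (f, e, n, f, e, n)
  "sotabelbel" → prefix "sota" already present; 6 new (b, e, l, b, e, l)
  "sotane" → prefix "sota" already present; 2 new (n, e)
  "sotakagalmor" → prefix "sota" already present; 8 new (k, a, g, a, l, m, o, r)
  "so" → prefix "so" already present; 0 new (none)
  "sotagalde" → prefix "sota" already present; 5 new (g, a, l, d, e)
  "sotatorsarta" → prefix "sota" already present; 8 new (t, o, r, s, a, r, t, a)
  "sotamorro" → prefix "sota" already present; 5 new (m, o, r, r, o)
  "sotanedor" → prefix "sotane" already present; 3 new (d, o, r)
  "sotavilusar" → prefix "sota" already present; 7 new (v, i, l, u, s, a, r)
  "sotasovigal" → prefix "sotaso" already present; 5 new (v, i, g, a, l)
Total nodes = 11 + 6 + 6 + 2 + 8 + 0 + 5 + 8 + 5 + 3 + 7 + 5 = 66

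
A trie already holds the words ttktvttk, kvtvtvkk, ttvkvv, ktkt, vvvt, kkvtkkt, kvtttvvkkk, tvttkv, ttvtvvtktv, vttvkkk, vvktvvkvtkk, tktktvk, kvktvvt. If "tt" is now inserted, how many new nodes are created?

Every character of "tt" already lies on an existing path (it is a prefix of some stored word).
No new nodes are needed: 0.

0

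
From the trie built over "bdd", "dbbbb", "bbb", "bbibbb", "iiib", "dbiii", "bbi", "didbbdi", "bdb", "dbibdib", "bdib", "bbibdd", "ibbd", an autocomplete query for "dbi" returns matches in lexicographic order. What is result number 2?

Filter for "dbi…" and sort: "dbibdib", "dbiii"
The 2nd is dbiii.

dbiii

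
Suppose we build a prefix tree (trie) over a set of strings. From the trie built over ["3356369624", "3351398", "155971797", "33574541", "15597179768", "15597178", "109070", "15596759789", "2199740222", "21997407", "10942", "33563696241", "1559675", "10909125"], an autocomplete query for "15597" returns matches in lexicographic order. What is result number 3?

DFS of the "15597" subtree visits, in order: "15597178", "155971797", "15597179768"
Position 3: 15597179768

15597179768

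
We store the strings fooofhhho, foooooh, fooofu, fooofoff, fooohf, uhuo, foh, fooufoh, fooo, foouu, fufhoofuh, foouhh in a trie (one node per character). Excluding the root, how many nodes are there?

Trie structure (* marks end of a word):
(root)
├─ f
│  ├─ o
│  │  ├─ h *
│  │  └─ o
│  │     ├─ o *
│  │     │  ├─ f
│  │     │  │  ├─ h
│  │     │  │  │  └─ h
│  │     │  │  │     └─ h
│  │     │  │  │        └─ o *
│  │     │  │  ├─ o
│  │     │  │  │  └─ f
│  │     │  │  │     └─ f *
│  │     │  │  └─ u *
│  │     │  ├─ h
│  │     │  │  └─ f *
│  │     │  └─ o
│  │     │     └─ o
│  │     │        └─ h *
│  │     └─ u
│  │        ├─ f
│  │        │  └─ o
│  │        │     └─ h *
│  │        ├─ h
│  │        │  └─ h *
│  │        └─ u *
│  └─ u
│     └─ f
│        └─ h
│           └─ o
│              └─ o
│                 └─ f
│                    └─ u
│                       └─ h *
└─ u
   └─ h
      └─ u
         └─ o *
Counting every labelled node above: 38.

38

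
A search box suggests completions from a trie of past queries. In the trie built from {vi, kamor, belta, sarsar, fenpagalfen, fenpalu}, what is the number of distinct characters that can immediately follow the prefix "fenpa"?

Walk "fenpa" from the root, arriving at one node.
Characters that immediately follow "fenpa" among the stored strings: {g, l}.
That node has 2 child edges.

2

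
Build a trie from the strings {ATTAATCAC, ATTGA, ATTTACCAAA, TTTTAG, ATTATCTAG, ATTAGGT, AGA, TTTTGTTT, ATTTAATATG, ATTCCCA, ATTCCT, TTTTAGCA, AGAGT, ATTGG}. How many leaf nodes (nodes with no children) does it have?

12

Leaves are exactly the stored words that no other stored word extends.
Those words: "AGAGT", "ATTAATCAC", "ATTAGGT", "ATTATCTAG", "ATTCCCA", "ATTCCT", "ATTGA", "ATTGG", "ATTTAATATG", "ATTTACCAAA", "TTTTAGCA", "TTTTGTTT"
Leaf count: 12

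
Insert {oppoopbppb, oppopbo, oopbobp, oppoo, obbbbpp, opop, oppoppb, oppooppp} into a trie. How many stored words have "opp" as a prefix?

5

Walk to "opp"; the words in its subtree are exactly those with that prefix.
Matches: "oppoo", "oppoopbppb", "oppooppp", "oppopbo", "oppoppb"
Count: 5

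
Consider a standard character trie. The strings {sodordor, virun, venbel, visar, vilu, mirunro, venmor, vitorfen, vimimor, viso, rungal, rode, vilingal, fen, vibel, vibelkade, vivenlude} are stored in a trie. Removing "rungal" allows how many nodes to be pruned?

Walk "rungal" from the leaf back toward the root, removing each node that no remaining word uses.
The suffix "ungal" (5 nodes) is used only by "rungal"; the node for "r" still has the child "o", so pruning stops there.
Nodes removed: 5

5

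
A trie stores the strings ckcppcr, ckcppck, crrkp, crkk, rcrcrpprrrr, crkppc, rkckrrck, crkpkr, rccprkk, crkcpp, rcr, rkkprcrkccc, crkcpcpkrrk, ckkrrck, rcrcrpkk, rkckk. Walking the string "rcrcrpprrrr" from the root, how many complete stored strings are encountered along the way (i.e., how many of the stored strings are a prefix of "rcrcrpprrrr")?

Walk "rcrcrpprrrr" from the root; an end-of-word marker is hit whenever a stored word is a prefix of "rcrcrpprrrr".
Prefixes of the query that are stored words: "rcr", "rcrcrpprrrr"
Count: 2

2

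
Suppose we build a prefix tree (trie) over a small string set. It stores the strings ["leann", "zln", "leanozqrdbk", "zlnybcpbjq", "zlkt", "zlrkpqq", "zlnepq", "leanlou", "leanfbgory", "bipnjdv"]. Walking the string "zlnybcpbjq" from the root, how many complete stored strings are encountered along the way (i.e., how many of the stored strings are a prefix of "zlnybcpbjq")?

Traverse "zlnybcpbjq" character by character; count nodes along the way that are marked as word ends.
Prefixes of the query that are stored words: "zln", "zlnybcpbjq"
Count: 2

2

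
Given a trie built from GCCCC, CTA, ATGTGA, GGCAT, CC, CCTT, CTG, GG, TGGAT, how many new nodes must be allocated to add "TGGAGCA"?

"TGGA" is already a path in the trie; the remaining "GCA" must be added.
So 7 − 4 = 3 new nodes.

3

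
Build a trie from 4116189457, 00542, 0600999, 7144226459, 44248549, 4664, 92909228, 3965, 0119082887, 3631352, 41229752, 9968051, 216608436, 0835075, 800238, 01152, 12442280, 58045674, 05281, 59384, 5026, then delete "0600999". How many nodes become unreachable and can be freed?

6

After clearing the end-marker at "0600999", prune upward until reaching a node still needed by another word.
The suffix "600999" (6 nodes) is used only by "0600999"; the node for "0" still has the child "0", so pruning stops there.
Nodes removed: 6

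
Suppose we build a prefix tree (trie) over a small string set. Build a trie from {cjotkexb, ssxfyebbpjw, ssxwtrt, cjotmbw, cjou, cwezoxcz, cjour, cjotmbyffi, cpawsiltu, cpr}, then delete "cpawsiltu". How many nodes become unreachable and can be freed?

A node on "cpawsiltu"'s path can go only if nothing else ends at it or branches off below it.
The suffix "awsiltu" (7 nodes) is used only by "cpawsiltu"; the node for "cp" still has the child "r", so pruning stops there.
Nodes removed: 7

7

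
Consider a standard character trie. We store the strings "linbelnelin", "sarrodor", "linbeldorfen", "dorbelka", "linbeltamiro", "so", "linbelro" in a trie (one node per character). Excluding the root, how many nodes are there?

Insert word by word; a character creates a node only if that edge doesn't already exist:
  "linbelnelin" → 11 new (l, i, n, b, e, l, n, e, l, i, n)
  "sarrodor" → 8 new (s, a, r, r, o, d, o, r)
  "linbeldorfen" → prefix "linbel" already present; 6 new (d, o, r, f, e, n)
  "dorbelka" → 8 new (d, o, r, b, e, l, k, a)
  "linbeltamiro" → prefix "linbel" already present; 6 new (t, a, m, i, r, o)
  "so" → prefix "s" already present; 1 new (o)
  "linbelro" → prefix "linbel" already present; 2 new (r, o)
Total nodes = 11 + 8 + 6 + 8 + 6 + 1 + 2 = 42

42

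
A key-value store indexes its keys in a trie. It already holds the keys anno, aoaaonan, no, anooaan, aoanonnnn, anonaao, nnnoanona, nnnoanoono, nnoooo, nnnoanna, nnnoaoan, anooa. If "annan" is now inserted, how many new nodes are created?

2

"ann" is already a path in the trie; the remaining "an" must be added.
New nodes needed: |"annan"| − 3 = 5 − 3 = 2.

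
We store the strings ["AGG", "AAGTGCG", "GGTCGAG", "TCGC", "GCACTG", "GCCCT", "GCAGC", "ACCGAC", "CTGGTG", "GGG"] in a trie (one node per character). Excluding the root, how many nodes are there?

42

For each word, the new-node count is its length minus the longest prefix already in the trie:
  "AGG" → 3 new (A, G, G)
  "AAGTGCG" → prefix "A" already present; 6 new (A, G, T, G, C, G)
  "GGTCGAG" → 7 new (G, G, T, C, G, A, G)
  "TCGC" → 4 new (T, C, G, C)
  "GCACTG" → prefix "G" already present; 5 new (C, A, C, T, G)
  "GCCCT" → prefix "GC" already present; 3 new (C, C, T)
  "GCAGC" → prefix "GCA" already present; 2 new (G, C)
  "ACCGAC" → prefix "A" already present; 5 new (C, C, G, A, C)
  "CTGGTG" → 6 new (C, T, G, G, T, G)
  "GGG" → prefix "GG" already present; 1 new (G)
Total nodes = 3 + 6 + 7 + 4 + 5 + 3 + 2 + 5 + 6 + 1 = 42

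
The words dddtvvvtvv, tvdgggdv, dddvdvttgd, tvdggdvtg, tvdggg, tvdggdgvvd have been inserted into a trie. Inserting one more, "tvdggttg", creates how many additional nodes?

3

The longest prefix of "tvdggttg" already in the trie is "tvdgg" (length 5).
New nodes needed: |"tvdggttg"| − 5 = 8 − 5 = 3.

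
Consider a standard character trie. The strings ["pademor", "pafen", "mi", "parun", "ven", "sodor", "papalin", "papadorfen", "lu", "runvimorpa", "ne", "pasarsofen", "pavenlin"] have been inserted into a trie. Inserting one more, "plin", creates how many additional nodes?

3

The longest prefix of "plin" already in the trie is "p" (length 1).
So 4 − 1 = 3 new nodes.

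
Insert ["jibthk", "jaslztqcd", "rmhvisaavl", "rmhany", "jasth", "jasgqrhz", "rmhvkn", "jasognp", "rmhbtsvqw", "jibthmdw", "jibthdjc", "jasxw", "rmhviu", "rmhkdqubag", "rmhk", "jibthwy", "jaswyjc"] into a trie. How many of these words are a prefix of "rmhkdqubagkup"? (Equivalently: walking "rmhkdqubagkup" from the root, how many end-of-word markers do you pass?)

2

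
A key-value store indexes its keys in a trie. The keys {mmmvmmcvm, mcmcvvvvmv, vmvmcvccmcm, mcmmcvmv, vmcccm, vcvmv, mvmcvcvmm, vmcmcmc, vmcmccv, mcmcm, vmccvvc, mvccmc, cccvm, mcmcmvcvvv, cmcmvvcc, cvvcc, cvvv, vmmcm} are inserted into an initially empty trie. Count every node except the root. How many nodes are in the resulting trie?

89

Count nodes per top-level branch (shared prefixes stored once):
  'c'-branch (cccvm, cmcmvvcc, cvvcc, cvvv): 17 nodes
  'm'-branch (mcmcm, mcmcmvcvvv, mcmcvvvvmv, mcmmcvmv, mmmvmmcvm, mvccmc, mvmcvcvmm): 41 nodes
  'v'-branch (vcvmv, vmcccm, vmccvvc, vmcmccv, vmcmcmc, vmmcm, vmvmcvccmcm): 31 nodes
Sum: 89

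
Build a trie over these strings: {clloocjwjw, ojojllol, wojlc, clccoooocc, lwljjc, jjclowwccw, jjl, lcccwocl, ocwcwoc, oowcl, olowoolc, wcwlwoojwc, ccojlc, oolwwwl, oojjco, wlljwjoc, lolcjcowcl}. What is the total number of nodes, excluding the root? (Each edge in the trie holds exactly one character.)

111

Insert word by word; a character creates a node only if that edge doesn't already exist:
  "clloocjwjw" → 10 new (c, l, l, o, o, c, j, w, j, w)
  "ojojllol" → 8 new (o, j, o, j, l, l, o, l)
  "wojlc" → 5 new (w, o, j, l, c)
  "clccoooocc" → prefix "cl" already present; 8 new (c, c, o, o, o, o, c, c)
  "lwljjc" → 6 new (l, w, l, j, j, c)
  "jjclowwccw" → 10 new (j, j, c, l, o, w, w, c, c, w)
  "jjl" → prefix "jj" already present; 1 new (l)
  "lcccwocl" → prefix "l" already present; 7 new (c, c, c, w, o, c, l)
  "ocwcwoc" → prefix "o" already present; 6 new (c, w, c, w, o, c)
  "oowcl" → prefix "o" already present; 4 new (o, w, c, l)
  "olowoolc" → prefix "o" already present; 7 new (l, o, w, o, o, l, c)
  "wcwlwoojwc" → prefix "w" already present; 9 new (c, w, l, w, o, o, j, w, c)
  "ccojlc" → prefix "c" already present; 5 new (c, o, j, l, c)
  "oolwwwl" → prefix "oo" already present; 5 new (l, w, w, w, l)
  "oojjco" → prefix "oo" already present; 4 new (j, j, c, o)
  "wlljwjoc" → prefix "w" already present; 7 new (l, l, j, w, j, o, c)
  "lolcjcowcl" → prefix "l" already present; 9 new (o, l, c, j, c, o, w, c, l)
Total nodes = 10 + 8 + 5 + 8 + 6 + 10 + 1 + 7 + 6 + 4 + 7 + 9 + 5 + 5 + 4 + 7 + 9 = 111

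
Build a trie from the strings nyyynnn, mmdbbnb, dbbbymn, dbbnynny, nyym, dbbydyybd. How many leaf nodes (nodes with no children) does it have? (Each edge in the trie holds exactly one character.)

6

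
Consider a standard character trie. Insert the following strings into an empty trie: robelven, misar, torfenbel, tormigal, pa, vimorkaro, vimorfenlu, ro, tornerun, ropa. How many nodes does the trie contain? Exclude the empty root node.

50

Trace insertions, counting only characters that open a new branch:
  "robelven" → 8 new (r, o, b, e, l, v, e, n)
  "misar" → 5 new (m, i, s, a, r)
  "torfenbel" → 9 new (t, o, r, f, e, n, b, e, l)
  "tormigal" → prefix "tor" already present; 5 new (m, i, g, a, l)
  "pa" → 2 new (p, a)
  "vimorkaro" → 9 new (v, i, m, o, r, k, a, r, o)
  "vimorfenlu" → prefix "vimor" already present; 5 new (f, e, n, l, u)
  "ro" → prefix "ro" already present; 0 new (none)
  "tornerun" → prefix "tor" already present; 5 new (n, e, r, u, n)
  "ropa" → prefix "ro" already present; 2 new (p, a)
Total nodes = 8 + 5 + 9 + 5 + 2 + 9 + 5 + 0 + 5 + 2 = 50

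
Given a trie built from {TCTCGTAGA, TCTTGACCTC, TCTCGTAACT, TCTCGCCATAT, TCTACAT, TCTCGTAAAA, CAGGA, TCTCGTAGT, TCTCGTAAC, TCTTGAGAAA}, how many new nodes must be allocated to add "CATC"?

2

"CA" is already a path in the trie; the remaining "TC" must be added.
New nodes needed: |"CATC"| − 2 = 4 − 2 = 2.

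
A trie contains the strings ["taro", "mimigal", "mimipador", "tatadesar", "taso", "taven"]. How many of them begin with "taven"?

Filter for entries beginning with "taven":
Matches: "taven"
Count: 1

1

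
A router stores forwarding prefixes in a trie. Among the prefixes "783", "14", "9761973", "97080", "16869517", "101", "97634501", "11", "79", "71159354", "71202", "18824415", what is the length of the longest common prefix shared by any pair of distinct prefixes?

3

Look for the deepest trie node that still has at least two words in its subtree.
e.g. "9761973" and "97634501" share the prefix "976" of length 3; no pair shares a longer one.
Longest shared-prefix length: 3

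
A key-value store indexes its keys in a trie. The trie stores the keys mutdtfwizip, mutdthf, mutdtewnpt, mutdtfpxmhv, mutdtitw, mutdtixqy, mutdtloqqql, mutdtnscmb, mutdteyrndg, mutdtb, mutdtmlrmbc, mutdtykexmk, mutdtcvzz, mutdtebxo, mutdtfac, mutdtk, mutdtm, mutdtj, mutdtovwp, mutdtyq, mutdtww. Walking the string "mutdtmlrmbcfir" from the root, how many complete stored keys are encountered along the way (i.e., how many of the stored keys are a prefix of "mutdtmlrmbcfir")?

2

Walk "mutdtmlrmbcfir" from the root; an end-of-word marker is hit whenever a stored word is a prefix of "mutdtmlrmbcfir".
Prefixes of the query that are stored words: "mutdtm", "mutdtmlrmbc"
Count: 2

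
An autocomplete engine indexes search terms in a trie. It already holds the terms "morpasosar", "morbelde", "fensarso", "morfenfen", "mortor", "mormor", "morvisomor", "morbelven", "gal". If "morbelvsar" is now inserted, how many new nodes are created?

3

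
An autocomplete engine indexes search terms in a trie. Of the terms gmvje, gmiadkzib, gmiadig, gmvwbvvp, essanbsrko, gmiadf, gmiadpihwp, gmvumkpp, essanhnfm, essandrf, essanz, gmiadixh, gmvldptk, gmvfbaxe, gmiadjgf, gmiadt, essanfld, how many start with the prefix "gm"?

12

Walk to "gm"; the words in its subtree are exactly those with that prefix.
Words under "gm": gmiadf, gmiadig, gmiadixh, gmiadjgf, gmiadkzib, gmiadpihwp, gmiadt, gmvfbaxe, gmvje, gmvldptk, gmvumkpp, gmvwbvvp
Count: 12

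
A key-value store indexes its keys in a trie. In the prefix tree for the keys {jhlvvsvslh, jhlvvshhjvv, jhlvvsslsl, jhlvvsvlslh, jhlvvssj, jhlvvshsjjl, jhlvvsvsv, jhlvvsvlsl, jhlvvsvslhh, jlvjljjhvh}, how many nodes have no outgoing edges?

Leaves are exactly the stored words that no other stored word extends.
Those words: "jhlvvshhjvv", "jhlvvshsjjl", "jhlvvssj", "jhlvvsslsl", "jhlvvsvlslh", "jhlvvsvslhh", "jhlvvsvsv", "jlvjljjhvh"
Leaf count: 8

8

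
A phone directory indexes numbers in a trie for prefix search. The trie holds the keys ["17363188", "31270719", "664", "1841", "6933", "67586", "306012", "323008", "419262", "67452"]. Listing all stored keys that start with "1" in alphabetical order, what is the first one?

Words with prefix "1", in lexicographic order: "17363188", "1841"
Position 1: 17363188

17363188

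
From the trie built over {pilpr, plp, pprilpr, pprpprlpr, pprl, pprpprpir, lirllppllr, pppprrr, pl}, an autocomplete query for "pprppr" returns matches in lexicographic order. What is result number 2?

Words with prefix "pprppr", in lexicographic order: "pprpprlpr", "pprpprpir"
The 2nd is pprpprpir.

pprpprpir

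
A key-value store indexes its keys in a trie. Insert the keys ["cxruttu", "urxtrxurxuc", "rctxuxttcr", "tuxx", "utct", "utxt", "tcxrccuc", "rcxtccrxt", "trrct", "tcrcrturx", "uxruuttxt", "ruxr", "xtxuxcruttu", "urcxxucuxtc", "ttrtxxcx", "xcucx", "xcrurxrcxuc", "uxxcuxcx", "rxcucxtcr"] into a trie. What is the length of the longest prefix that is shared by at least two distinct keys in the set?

Equivalently: take the maximum, over all pairs, of their longest common prefix length.
"rctxuxttcr" and "rcxtccrxt" agree on "rc" (2 characters) before diverging; nothing deeper is shared.
Longest shared-prefix length: 2

2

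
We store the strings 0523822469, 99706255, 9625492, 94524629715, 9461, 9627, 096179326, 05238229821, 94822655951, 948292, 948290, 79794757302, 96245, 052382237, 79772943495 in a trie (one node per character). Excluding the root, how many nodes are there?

84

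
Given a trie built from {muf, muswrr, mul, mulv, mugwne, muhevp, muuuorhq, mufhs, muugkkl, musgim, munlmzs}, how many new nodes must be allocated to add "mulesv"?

3

Walking "mulesv" from the root, the first 3 characters ("mul") follow existing edges; "e" is the first miss.
Each of the 3 remaining characters creates one node.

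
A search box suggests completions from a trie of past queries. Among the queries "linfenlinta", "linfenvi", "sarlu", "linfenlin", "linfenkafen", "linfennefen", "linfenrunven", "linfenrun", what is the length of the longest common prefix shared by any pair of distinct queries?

9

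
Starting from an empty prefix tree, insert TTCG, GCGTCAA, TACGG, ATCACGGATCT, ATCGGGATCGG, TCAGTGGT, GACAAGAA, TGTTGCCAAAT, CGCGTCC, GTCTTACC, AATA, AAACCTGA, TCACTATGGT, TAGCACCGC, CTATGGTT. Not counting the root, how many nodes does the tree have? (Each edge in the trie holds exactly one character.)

102

For each word, the new-node count is its length minus the longest prefix already in the trie:
  "TTCG" → 4 new (T, T, C, G)
  "GCGTCAA" → 7 new (G, C, G, T, C, A, A)
  "TACGG" → prefix "T" already present; 4 new (A, C, G, G)
  "ATCACGGATCT" → 11 new (A, T, C, A, C, G, G, A, T, C, T)
  "ATCGGGATCGG" → prefix "ATC" already present; 8 new (G, G, G, A, T, C, G, G)
  "TCAGTGGT" → prefix "T" already present; 7 new (C, A, G, T, G, G, T)
  "GACAAGAA" → prefix "G" already present; 7 new (A, C, A, A, G, A, A)
  "TGTTGCCAAAT" → prefix "T" already present; 10 new (G, T, T, G, C, C, A, A, A, T)
  "CGCGTCC" → 7 new (C, G, C, G, T, C, C)
  "GTCTTACC" → prefix "G" already present; 7 new (T, C, T, T, A, C, C)
  "AATA" → prefix "A" already present; 3 new (A, T, A)
  "AAACCTGA" → prefix "AA" already present; 6 new (A, C, C, T, G, A)
  "TCACTATGGT" → prefix "TCA" already present; 7 new (C, T, A, T, G, G, T)
  "TAGCACCGC" → prefix "TA" already present; 7 new (G, C, A, C, C, G, C)
  "CTATGGTT" → prefix "C" already present; 7 new (T, A, T, G, G, T, T)
Total nodes = 4 + 7 + 4 + 11 + 8 + 7 + 7 + 10 + 7 + 7 + 3 + 6 + 7 + 7 + 7 = 102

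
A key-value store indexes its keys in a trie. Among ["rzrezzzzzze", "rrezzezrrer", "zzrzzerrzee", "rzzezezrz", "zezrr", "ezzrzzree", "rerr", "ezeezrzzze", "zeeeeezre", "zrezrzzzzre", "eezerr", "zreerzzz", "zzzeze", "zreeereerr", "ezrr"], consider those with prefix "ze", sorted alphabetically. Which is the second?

DFS of the "ze" subtree visits, in order: "zeeeeezre", "zezrr"
The 2nd is zezrr.

zezrr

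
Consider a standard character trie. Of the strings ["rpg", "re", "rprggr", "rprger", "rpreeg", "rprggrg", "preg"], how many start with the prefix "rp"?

5

Walk to "rp"; the words in its subtree are exactly those with that prefix.
Matches: "rpg", "rpreeg", "rprger", "rprggr", "rprggrg"
Count: 5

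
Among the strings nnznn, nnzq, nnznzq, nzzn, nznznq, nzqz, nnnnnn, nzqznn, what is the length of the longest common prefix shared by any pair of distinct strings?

4

Look for the deepest trie node that still has at least two words in its subtree.
e.g. "nnznn" and "nnznzq" share the prefix "nnzn" of length 4; no pair shares a longer one.
Longest shared-prefix length: 4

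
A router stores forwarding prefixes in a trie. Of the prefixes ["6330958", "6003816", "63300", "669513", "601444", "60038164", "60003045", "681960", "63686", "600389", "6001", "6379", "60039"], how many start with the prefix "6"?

Traverse to the node for "6", then collect every word in that subtree.
Matches: "60003045", "6001", "6003816", "60038164", "600389", "60039", "601444", "63300", "6330958", "63686", "6379", "669513", "681960"
Count: 13

13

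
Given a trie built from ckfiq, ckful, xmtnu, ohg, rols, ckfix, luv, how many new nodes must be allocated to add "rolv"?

1

The longest prefix of "rolv" already in the trie is "rol" (length 3).
Each of the 1 remaining characters creates one node.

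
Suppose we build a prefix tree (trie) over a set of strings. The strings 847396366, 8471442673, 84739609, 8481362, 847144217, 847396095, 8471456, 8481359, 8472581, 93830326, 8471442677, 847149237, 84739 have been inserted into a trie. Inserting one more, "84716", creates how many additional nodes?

1

The longest prefix of "84716" already in the trie is "8471" (length 4).
So 5 − 4 = 1 new nodes.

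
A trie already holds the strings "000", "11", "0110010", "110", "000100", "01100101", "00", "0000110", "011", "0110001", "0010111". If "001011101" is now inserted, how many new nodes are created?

2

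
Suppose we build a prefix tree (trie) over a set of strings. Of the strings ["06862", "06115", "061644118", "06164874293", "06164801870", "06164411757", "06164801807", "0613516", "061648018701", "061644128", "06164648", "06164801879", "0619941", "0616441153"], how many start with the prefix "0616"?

Filter for entries beginning with "0616":
Matches: "0616441153", "06164411757", "061644118", "061644128", "06164648", "06164801807", "06164801870", "061648018701", "06164801879", "06164874293"
Count: 10

10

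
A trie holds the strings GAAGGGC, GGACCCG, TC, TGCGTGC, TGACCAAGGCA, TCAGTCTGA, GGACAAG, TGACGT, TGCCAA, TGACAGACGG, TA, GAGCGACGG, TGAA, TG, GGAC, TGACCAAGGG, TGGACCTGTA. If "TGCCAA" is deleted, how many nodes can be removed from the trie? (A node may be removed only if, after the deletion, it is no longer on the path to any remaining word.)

3

A node on "TGCCAA"'s path can go only if nothing else ends at it or branches off below it.
The suffix "CAA" (3 nodes) is used only by "TGCCAA"; the node for "TGC" still has the child "G", so pruning stops there.
Nodes removed: 3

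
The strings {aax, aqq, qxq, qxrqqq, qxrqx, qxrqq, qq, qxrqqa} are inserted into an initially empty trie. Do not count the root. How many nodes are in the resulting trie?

15

Trie structure (* marks end of a word):
(root)
├─ a
│  ├─ a
│  │  └─ x *
│  └─ q
│     └─ q *
└─ q
   ├─ q *
   └─ x
      ├─ q *
      └─ r
         └─ q
            ├─ q *
            │  ├─ a *
            │  └─ q *
            └─ x *
Counting every labelled node above: 15.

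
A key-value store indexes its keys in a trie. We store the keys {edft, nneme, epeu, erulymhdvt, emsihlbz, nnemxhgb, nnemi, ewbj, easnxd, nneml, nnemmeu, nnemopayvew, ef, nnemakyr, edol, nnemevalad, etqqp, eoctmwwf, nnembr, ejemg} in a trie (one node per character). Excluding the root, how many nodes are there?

Trace insertions, counting only characters that open a new branch:
  "edft" → 4 new (e, d, f, t)
  "nneme" → 5 new (n, n, e, m, e)
  "epeu" → prefix "e" already present; 3 new (p, e, u)
  "erulymhdvt" → prefix "e" already present; 9 new (r, u, l, y, m, h, d, v, t)
  "emsihlbz" → prefix "e" already present; 7 new (m, s, i, h, l, b, z)
  "nnemxhgb" → prefix "nnem" already present; 4 new (x, h, g, b)
  "nnemi" → prefix "nnem" already present; 1 new (i)
  "ewbj" → prefix "e" already present; 3 new (w, b, j)
  "easnxd" → prefix "e" already present; 5 new (a, s, n, x, d)
  "nneml" → prefix "nnem" already present; 1 new (l)
  "nnemmeu" → prefix "nnem" already present; 3 new (m, e, u)
  "nnemopayvew" → prefix "nnem" already present; 7 new (o, p, a, y, v, e, w)
  "ef" → prefix "e" already present; 1 new (f)
  "nnemakyr" → prefix "nnem" already present; 4 new (a, k, y, r)
  "edol" → prefix "ed" already present; 2 new (o, l)
  "nnemevalad" → prefix "nneme" already present; 5 new (v, a, l, a, d)
  "etqqp" → prefix "e" already present; 4 new (t, q, q, p)
  "eoctmwwf" → prefix "e" already present; 7 new (o, c, t, m, w, w, f)
  "nnembr" → prefix "nnem" already present; 2 new (b, r)
  "ejemg" → prefix "e" already present; 4 new (j, e, m, g)
Total nodes = 4 + 5 + 3 + 9 + 7 + 4 + 1 + 3 + 5 + 1 + 3 + 7 + 1 + 4 + 2 + 5 + 4 + 7 + 2 + 4 = 81

81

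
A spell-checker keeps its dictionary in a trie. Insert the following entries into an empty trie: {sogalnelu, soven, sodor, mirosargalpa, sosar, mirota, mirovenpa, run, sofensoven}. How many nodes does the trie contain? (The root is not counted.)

48

Insert word by word; a character creates a node only if that edge doesn't already exist:
  "sogalnelu" → 9 new (s, o, g, a, l, n, e, l, u)
  "soven" → prefix "so" already present; 3 new (v, e, n)
  "sodor" → prefix "so" already present; 3 new (d, o, r)
  "mirosargalpa" → 12 new (m, i, r, o, s, a, r, g, a, l, p, a)
  "sosar" → prefix "so" already present; 3 new (s, a, r)
  "mirota" → prefix "miro" already present; 2 new (t, a)
  "mirovenpa" → prefix "miro" already present; 5 new (v, e, n, p, a)
  "run" → 3 new (r, u, n)
  "sofensoven" → prefix "so" already present; 8 new (f, e, n, s, o, v, e, n)
Total nodes = 9 + 3 + 3 + 12 + 3 + 2 + 5 + 3 + 8 = 48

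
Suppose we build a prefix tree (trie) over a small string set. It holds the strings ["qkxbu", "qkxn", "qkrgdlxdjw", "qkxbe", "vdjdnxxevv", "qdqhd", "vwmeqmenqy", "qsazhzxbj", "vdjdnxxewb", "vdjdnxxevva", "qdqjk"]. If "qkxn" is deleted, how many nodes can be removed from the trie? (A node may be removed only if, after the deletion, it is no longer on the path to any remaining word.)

Walk "qkxn" from the leaf back toward the root, removing each node that no remaining word uses.
The suffix "n" (1 node) is used only by "qkxn"; the node for "qkx" still has the child "b", so pruning stops there.
Nodes removed: 1

1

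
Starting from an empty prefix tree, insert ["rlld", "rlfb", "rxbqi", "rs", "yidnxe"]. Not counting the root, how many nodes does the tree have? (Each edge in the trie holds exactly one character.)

17

Trace insertions, counting only characters that open a new branch:
  "rlld" → 4 new (r, l, l, d)
  "rlfb" → prefix "rl" already present; 2 new (f, b)
  "rxbqi" → prefix "r" already present; 4 new (x, b, q, i)
  "rs" → prefix "r" already present; 1 new (s)
  "yidnxe" → 6 new (y, i, d, n, x, e)
Total nodes = 4 + 2 + 4 + 1 + 6 = 17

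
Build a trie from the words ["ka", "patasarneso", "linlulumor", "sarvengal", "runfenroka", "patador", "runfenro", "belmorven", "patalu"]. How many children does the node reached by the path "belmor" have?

Follow the path "belmor" to its node, then look at its outgoing edges.
Distinct next characters after "belmor": v.
That node has 1 child edge.

1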